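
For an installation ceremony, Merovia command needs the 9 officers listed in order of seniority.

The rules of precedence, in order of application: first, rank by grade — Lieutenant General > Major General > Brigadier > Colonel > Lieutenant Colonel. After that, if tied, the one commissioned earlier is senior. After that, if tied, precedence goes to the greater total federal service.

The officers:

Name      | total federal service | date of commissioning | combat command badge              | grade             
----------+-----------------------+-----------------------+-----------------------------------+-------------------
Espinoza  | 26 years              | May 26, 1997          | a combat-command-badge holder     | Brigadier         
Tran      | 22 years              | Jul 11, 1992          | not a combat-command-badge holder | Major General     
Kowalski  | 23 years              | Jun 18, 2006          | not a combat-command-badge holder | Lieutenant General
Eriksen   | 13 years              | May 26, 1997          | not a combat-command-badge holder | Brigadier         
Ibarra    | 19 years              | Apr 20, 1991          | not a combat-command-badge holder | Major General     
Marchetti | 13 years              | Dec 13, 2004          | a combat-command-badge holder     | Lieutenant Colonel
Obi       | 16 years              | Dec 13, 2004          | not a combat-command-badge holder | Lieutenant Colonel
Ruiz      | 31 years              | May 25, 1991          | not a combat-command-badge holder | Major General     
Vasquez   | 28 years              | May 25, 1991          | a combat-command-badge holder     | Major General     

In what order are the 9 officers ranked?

Kowalski, Ibarra, Ruiz, Vasquez, Tran, Espinoza, Eriksen, Obi, Marchetti

By grade: Kowalski (Lieutenant General); then Ibarra, Ruiz, Vasquez and Tran (Major General); then Espinoza and Eriksen (Brigadier); then Obi and Marchetti (Lieutenant Colonel).
Among Ibarra, Ruiz, Vasquez and Tran, by date of commissioning (earlier first): Ibarra (Apr 20, 1991) before Ruiz and Vasquez (May 25, 1991) before Tran (Jul 11, 1992).
Among Ruiz and Vasquez, by total federal service (higher first): Ruiz (31 years) before Vasquez (28 years).
Espinoza and Eriksen both have date of commissioning May 26, 1997, so the next rule applies.
Among Espinoza and Eriksen, by total federal service (higher first): Espinoza (26 years) before Eriksen (13 years).
Obi and Marchetti both have date of commissioning Dec 13, 2004, so the next rule applies.
Among Obi and Marchetti, by total federal service (higher first): Obi (16 years) before Marchetti (13 years).
Full order: Kowalski, Ibarra, Ruiz, Vasquez, Tran, Espinoza, Eriksen, Obi, Marchetti.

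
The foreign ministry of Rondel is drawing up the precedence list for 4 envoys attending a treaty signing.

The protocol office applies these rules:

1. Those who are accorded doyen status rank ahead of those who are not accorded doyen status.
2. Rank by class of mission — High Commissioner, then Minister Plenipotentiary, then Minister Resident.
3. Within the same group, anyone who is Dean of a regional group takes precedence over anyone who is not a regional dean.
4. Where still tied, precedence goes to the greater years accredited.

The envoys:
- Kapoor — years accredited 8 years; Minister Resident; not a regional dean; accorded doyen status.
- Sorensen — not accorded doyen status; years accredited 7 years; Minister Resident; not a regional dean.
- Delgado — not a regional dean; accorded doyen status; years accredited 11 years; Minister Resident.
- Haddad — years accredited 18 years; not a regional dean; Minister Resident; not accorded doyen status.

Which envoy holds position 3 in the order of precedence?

By the first rule: Delgado and Kapoor (both accorded doyen status); then Haddad and Sorensen (both not accorded doyen status).
Delgado and Kapoor are each Minister Resident, so the next rule applies.
Delgado and Kapoor are each not a regional dean, so the next rule applies.
Among Delgado and Kapoor, by years accredited (higher first): Delgado (11 years) before Kapoor (8 years).
Haddad and Sorensen are each Minister Resident, so the next rule applies.
Haddad and Sorensen are each not a regional dean, so the next rule applies.
Among Haddad and Sorensen, by years accredited (higher first): Haddad (18 years) before Sorensen (7 years).
Order: Delgado, Kapoor, Haddad, Sorensen.

Haddad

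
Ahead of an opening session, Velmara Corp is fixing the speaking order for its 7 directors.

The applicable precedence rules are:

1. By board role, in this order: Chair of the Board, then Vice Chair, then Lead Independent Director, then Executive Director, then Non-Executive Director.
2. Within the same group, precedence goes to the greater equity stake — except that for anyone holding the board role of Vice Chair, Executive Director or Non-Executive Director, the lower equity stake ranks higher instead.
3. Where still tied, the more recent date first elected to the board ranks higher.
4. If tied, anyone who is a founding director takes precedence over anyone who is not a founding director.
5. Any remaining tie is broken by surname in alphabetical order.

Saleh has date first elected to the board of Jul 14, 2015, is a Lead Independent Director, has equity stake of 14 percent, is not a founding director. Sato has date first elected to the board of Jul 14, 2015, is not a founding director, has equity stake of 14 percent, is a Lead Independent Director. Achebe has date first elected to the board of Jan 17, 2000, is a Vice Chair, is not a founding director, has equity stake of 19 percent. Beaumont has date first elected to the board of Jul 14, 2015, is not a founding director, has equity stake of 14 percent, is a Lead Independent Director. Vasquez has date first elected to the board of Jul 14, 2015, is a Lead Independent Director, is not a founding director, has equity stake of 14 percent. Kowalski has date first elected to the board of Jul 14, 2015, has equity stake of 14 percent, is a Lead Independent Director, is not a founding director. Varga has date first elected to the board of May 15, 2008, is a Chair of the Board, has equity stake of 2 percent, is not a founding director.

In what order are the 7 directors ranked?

Varga, Achebe, Beaumont, Kowalski, Saleh, Sato, Vasquez

By board role: Varga (Chair of the Board); then Achebe (Vice Chair); then Beaumont, Kowalski, Saleh, Sato and Vasquez (Lead Independent Director).
Beaumont, Kowalski, Saleh, Sato and Vasquez all have equity stake 14 percent, so the next rule applies.
Beaumont, Kowalski, Saleh, Sato and Vasquez all have date first elected to the board Jul 14, 2015, so the next rule applies.
Beaumont, Kowalski, Saleh, Sato and Vasquez are each not a founding director, so the next rule applies.
Among Beaumont, Kowalski, Saleh, Sato and Vasquez, alphabetically by surname: Beaumont before Kowalski before Saleh before Sato before Vasquez.
Full order: Varga, Achebe, Beaumont, Kowalski, Saleh, Sato, Vasquez.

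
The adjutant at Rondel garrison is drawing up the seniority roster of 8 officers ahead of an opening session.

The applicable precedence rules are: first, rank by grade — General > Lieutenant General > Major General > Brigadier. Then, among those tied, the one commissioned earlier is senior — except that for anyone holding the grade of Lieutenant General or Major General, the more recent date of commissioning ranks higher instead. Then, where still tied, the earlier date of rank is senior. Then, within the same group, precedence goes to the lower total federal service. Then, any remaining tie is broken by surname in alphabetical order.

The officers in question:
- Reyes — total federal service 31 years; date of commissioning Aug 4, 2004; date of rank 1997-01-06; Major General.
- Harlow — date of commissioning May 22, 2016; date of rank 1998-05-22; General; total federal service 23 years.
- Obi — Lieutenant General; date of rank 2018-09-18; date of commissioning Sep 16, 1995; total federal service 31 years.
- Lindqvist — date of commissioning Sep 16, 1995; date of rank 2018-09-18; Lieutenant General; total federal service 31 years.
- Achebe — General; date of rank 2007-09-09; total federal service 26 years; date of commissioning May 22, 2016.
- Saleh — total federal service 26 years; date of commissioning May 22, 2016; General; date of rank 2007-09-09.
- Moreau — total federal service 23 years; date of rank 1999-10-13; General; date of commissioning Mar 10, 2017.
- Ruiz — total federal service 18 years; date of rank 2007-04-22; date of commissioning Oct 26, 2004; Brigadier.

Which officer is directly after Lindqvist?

By grade: Harlow, Achebe, Saleh and Moreau (General); then Lindqvist and Obi (Lieutenant General); then Reyes (Major General); then Ruiz (Brigadier).
Among Harlow, Achebe, Saleh and Moreau, by date of commissioning (earlier first): Harlow, Achebe and Saleh (May 22, 2016) before Moreau (Mar 10, 2017).
Among Harlow, Achebe and Saleh, by date of rank (earlier first): Harlow (1998-05-22) before Achebe and Saleh (2007-09-09).
Achebe and Saleh both have total federal service 26 years, so the next rule applies.
Among Achebe and Saleh, alphabetically by surname: Achebe before Saleh.
Lindqvist and Obi both have date of commissioning Sep 16, 1995, so the next rule applies.
Lindqvist and Obi both have date of rank 2018-09-18, so the next rule applies.
Lindqvist and Obi both have total federal service 31 years, so the next rule applies.
Among Lindqvist and Obi, alphabetically by surname: Lindqvist before Obi.
Order: Harlow, Achebe, Saleh, Moreau, Lindqvist, Obi, Reyes, Ruiz.

Obi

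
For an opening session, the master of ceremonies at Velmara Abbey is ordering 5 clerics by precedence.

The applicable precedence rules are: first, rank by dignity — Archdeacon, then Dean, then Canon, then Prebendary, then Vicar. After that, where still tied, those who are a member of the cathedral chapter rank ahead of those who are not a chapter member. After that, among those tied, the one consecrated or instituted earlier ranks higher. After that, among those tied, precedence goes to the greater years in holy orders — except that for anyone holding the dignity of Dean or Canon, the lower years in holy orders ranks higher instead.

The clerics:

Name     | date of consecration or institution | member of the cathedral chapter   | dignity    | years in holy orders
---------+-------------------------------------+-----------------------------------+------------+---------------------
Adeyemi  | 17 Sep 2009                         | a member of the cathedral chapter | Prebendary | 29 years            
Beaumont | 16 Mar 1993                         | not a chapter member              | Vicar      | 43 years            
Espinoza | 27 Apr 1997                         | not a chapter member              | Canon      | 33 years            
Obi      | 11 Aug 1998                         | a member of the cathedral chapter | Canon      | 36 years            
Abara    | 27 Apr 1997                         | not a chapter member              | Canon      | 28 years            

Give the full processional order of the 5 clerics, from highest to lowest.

By dignity: Obi, Abara and Espinoza (Canon); then Adeyemi (Prebendary); then Beaumont (Vicar).
Among Obi, Abara and Espinoza, a member of the cathedral chapter before not a chapter member: Obi (a member of the cathedral chapter) before Abara and Espinoza (not a chapter member).
Abara and Espinoza both have date of consecration or institution 27 Apr 1997, so the next rule applies.
Among Abara and Espinoza, by years in holy orders (lower first) (reversed rule for this group): Abara (28 years) before Espinoza (33 years).
Full order: Obi, Abara, Espinoza, Adeyemi, Beaumont.

Obi, Abara, Espinoza, Adeyemi, Beaumont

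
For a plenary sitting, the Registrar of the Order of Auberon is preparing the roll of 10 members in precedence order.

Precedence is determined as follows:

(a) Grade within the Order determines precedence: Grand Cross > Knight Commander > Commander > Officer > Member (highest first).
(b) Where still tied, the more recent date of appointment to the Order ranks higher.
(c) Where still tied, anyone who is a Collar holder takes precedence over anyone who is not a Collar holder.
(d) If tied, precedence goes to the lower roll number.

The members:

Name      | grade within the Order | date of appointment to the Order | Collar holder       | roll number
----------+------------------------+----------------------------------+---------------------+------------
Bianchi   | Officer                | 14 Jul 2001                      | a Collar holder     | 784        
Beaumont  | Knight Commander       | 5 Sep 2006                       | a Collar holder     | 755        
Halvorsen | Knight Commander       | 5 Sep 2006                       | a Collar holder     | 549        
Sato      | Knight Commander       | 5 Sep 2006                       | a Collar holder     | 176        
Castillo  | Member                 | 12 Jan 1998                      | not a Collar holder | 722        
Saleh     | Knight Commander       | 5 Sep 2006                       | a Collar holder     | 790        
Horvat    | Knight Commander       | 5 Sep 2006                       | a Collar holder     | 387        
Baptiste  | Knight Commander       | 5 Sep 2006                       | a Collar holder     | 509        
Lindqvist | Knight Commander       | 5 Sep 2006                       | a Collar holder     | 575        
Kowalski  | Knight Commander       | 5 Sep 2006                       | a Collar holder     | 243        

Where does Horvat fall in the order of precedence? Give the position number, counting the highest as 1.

3

By grade within the Order: Sato, Kowalski, Horvat, Baptiste, Halvorsen, Lindqvist, Beaumont and Saleh (Knight Commander); then Bianchi (Officer); then Castillo (Member).
Sato, Kowalski, Horvat, Baptiste, Halvorsen, Lindqvist, Beaumont and Saleh all have date of appointment to the Order 5 Sep 2006, so the next rule applies.
Sato, Kowalski, Horvat, Baptiste, Halvorsen, Lindqvist, Beaumont and Saleh are each a Collar holder, so the next rule applies.
Among Sato, Kowalski, Horvat, Baptiste, Halvorsen, Lindqvist, Beaumont and Saleh, by roll number (lower first): Sato (176) before Kowalski (243) before Horvat (387) before Baptiste (509) before Halvorsen (549) before Lindqvist (575) before Beaumont (755) before Saleh (790).
Order: Sato, Kowalski, Horvat, Baptiste, Halvorsen, Lindqvist, Beaumont, Saleh, Bianchi, Castillo. So position 3.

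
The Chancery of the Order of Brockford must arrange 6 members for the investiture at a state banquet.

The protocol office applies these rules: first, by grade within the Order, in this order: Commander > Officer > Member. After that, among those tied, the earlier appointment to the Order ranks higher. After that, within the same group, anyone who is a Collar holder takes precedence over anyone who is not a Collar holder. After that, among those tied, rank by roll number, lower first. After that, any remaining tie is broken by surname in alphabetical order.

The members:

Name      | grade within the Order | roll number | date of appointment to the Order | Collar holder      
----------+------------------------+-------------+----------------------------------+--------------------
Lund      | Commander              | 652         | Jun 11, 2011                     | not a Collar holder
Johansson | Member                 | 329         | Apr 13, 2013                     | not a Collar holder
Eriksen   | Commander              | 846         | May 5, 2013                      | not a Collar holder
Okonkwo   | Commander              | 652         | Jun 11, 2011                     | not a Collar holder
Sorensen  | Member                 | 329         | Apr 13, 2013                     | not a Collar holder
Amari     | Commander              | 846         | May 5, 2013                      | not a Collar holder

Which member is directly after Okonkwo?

Amari

By grade within the Order: Lund, Okonkwo, Amari and Eriksen (Commander); then Johansson and Sorensen (Member).
Among Lund, Okonkwo, Amari and Eriksen, by date of appointment to the Order (earlier first): Lund and Okonkwo (Jun 11, 2011) before Amari and Eriksen (May 5, 2013).
Lund and Okonkwo are each not a Collar holder, so the next rule applies.
Lund and Okonkwo both have roll number 652, so the next rule applies.
Among Lund and Okonkwo, alphabetically by surname: Lund before Okonkwo.
Amari and Eriksen are each not a Collar holder, so the next rule applies.
Amari and Eriksen both have roll number 846, so the next rule applies.
Among Amari and Eriksen, alphabetically by surname: Amari before Eriksen.
Johansson and Sorensen both have date of appointment to the Order Apr 13, 2013, so the next rule applies.
Johansson and Sorensen are each not a Collar holder, so the next rule applies.
Johansson and Sorensen both have roll number 329, so the next rule applies.
Among Johansson and Sorensen, alphabetically by surname: Johansson before Sorensen.
Order: Lund, Okonkwo, Amari, Eriksen, Johansson, Sorensen.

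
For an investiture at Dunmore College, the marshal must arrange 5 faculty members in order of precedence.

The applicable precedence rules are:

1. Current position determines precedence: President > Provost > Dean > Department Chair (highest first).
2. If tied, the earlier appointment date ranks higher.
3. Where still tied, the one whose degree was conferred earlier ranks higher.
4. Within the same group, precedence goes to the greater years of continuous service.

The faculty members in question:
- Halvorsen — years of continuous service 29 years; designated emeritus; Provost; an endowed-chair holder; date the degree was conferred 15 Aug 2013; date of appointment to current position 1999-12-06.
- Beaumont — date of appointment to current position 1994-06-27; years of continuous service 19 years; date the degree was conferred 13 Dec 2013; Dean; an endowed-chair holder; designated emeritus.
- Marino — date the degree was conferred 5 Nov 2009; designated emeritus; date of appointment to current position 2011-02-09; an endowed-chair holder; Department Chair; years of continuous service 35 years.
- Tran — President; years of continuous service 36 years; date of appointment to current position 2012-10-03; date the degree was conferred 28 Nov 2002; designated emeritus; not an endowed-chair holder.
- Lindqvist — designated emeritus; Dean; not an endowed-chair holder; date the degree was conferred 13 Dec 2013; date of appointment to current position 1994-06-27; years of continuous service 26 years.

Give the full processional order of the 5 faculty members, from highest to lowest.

Tran, Halvorsen, Lindqvist, Beaumont, Marino

By current position: Tran (President); then Halvorsen (Provost); then Lindqvist and Beaumont (Dean); then Marino (Department Chair).
Lindqvist and Beaumont both have date of appointment to current position 1994-06-27, so the next rule applies.
Lindqvist and Beaumont both have date the degree was conferred 13 Dec 2013, so the next rule applies.
Among Lindqvist and Beaumont, by years of continuous service (higher first): Lindqvist (26 years) before Beaumont (19 years).
Full order: Tran, Halvorsen, Lindqvist, Beaumont, Marino.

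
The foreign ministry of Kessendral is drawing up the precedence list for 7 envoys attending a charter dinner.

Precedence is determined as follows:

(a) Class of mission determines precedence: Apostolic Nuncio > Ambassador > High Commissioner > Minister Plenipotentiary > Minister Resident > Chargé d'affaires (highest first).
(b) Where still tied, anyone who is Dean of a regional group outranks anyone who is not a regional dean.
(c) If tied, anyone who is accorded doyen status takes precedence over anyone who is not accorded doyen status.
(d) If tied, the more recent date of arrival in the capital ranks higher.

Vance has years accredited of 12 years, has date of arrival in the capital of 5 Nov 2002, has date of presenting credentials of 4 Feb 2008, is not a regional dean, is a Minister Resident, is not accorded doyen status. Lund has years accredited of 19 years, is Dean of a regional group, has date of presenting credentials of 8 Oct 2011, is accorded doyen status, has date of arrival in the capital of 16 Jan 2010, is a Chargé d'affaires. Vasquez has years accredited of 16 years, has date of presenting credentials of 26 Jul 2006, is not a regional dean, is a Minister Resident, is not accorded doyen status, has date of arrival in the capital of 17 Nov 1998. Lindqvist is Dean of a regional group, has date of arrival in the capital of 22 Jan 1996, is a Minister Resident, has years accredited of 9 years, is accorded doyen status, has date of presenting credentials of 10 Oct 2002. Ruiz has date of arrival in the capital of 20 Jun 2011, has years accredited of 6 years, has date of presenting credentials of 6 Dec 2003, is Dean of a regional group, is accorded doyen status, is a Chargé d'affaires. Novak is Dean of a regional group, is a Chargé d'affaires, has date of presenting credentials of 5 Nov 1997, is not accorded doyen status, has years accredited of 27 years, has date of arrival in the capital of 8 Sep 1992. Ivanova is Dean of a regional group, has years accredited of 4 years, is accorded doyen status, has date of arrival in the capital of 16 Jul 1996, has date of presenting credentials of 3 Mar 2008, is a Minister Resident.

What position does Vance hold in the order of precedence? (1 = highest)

By class of mission: Ivanova, Lindqvist, Vance and Vasquez (Minister Resident); then Ruiz, Lund and Novak (Chargé d'affaires).
Among Ivanova, Lindqvist, Vance and Vasquez, Dean of a regional group before not a regional dean: Ivanova and Lindqvist (Dean of a regional group) before Vance and Vasquez (not a regional dean).
Ivanova and Lindqvist are each accorded doyen status, so the next rule applies.
Among Ivanova and Lindqvist, by date of arrival in the capital (later first): Ivanova (16 Jul 1996) before Lindqvist (22 Jan 1996).
Vance and Vasquez are each not accorded doyen status, so the next rule applies.
Among Vance and Vasquez, by date of arrival in the capital (later first): Vance (5 Nov 2002) before Vasquez (17 Nov 1998).
Ruiz, Lund and Novak are each Dean of a regional group, so the next rule applies.
Among Ruiz, Lund and Novak, accorded doyen status before not accorded doyen status: Ruiz and Lund (accorded doyen status) before Novak (not accorded doyen status).
Among Ruiz and Lund, by date of arrival in the capital (later first): Ruiz (20 Jun 2011) before Lund (16 Jan 2010).
Order: Ivanova, Lindqvist, Vance, Vasquez, Ruiz, Lund, Novak. So position 3.

3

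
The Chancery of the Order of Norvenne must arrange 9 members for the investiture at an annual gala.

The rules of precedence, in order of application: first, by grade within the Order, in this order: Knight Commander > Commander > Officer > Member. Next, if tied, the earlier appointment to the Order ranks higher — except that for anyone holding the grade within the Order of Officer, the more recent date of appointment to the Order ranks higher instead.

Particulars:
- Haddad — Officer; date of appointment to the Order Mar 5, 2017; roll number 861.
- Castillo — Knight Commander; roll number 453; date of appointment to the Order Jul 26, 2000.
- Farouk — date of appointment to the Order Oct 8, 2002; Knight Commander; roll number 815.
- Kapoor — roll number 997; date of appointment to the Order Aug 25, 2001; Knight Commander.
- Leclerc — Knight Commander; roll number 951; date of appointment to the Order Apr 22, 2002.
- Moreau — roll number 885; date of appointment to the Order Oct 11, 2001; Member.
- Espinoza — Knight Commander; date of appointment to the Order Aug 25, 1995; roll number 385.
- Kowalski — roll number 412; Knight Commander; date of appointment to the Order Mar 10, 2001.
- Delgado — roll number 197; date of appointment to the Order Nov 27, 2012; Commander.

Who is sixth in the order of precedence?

Farouk

By grade within the Order: Espinoza, Castillo, Kowalski, Kapoor, Leclerc and Farouk (Knight Commander); then Delgado (Commander); then Haddad (Officer); then Moreau (Member).
Among Espinoza, Castillo, Kowalski, Kapoor, Leclerc and Farouk, by date of appointment to the Order (earlier first): Espinoza (Aug 25, 1995) before Castillo (Jul 26, 2000) before Kowalski (Mar 10, 2001) before Kapoor (Aug 25, 2001) before Leclerc (Apr 22, 2002) before Farouk (Oct 8, 2002).
Order: Espinoza, Castillo, Kowalski, Kapoor, Leclerc, Farouk, Delgado, Haddad, Moreau.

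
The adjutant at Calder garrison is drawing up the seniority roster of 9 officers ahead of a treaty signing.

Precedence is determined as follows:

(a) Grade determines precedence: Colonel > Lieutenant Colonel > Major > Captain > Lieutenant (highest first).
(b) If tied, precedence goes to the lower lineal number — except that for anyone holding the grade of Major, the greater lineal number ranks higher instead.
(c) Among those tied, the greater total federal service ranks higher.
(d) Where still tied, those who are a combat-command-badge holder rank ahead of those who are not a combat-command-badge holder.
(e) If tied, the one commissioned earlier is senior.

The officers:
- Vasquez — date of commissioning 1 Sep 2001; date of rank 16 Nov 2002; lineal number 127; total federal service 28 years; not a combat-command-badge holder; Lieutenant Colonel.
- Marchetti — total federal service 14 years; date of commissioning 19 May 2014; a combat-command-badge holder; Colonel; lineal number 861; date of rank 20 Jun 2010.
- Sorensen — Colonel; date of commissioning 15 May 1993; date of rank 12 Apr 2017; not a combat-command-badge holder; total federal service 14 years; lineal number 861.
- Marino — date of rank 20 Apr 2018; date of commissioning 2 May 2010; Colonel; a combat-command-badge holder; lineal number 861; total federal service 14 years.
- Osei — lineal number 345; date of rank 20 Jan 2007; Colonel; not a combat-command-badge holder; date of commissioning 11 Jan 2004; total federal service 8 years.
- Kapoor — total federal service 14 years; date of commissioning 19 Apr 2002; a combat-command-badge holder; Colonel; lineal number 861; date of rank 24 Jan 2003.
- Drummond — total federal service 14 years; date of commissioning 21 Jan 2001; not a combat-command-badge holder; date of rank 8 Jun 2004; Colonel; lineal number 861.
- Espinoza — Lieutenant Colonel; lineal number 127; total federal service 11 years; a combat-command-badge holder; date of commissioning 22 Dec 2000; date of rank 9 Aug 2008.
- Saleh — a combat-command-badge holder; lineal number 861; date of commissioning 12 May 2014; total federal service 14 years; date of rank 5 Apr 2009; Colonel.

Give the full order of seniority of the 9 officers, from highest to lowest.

Osei, Kapoor, Marino, Saleh, Marchetti, Sorensen, Drummond, Vasquez, Espinoza

By grade: Osei, Kapoor, Marino, Saleh, Marchetti, Sorensen and Drummond (Colonel); then Vasquez and Espinoza (Lieutenant Colonel).
Among Osei, Kapoor, Marino, Saleh, Marchetti, Sorensen and Drummond, by lineal number (lower first): Osei (345) before Kapoor, Marino, Saleh, Marchetti, Sorensen and Drummond (861).
Kapoor, Marino, Saleh, Marchetti, Sorensen and Drummond all have total federal service 14 years, so the next rule applies.
Among Kapoor, Marino, Saleh, Marchetti, Sorensen and Drummond, a combat-command-badge holder before not a combat-command-badge holder: Kapoor, Marino, Saleh and Marchetti (a combat-command-badge holder) before Sorensen and Drummond (not a combat-command-badge holder).
Among Kapoor, Marino, Saleh and Marchetti, by date of commissioning (earlier first): Kapoor (19 Apr 2002) before Marino (2 May 2010) before Saleh (12 May 2014) before Marchetti (19 May 2014).
Among Sorensen and Drummond, by date of commissioning (earlier first): Sorensen (15 May 1993) before Drummond (21 Jan 2001).
Vasquez and Espinoza both have lineal number 127, so the next rule applies.
Among Vasquez and Espinoza, by total federal service (higher first): Vasquez (28 years) before Espinoza (11 years).
Full order: Osei, Kapoor, Marino, Saleh, Marchetti, Sorensen, Drummond, Vasquez, Espinoza.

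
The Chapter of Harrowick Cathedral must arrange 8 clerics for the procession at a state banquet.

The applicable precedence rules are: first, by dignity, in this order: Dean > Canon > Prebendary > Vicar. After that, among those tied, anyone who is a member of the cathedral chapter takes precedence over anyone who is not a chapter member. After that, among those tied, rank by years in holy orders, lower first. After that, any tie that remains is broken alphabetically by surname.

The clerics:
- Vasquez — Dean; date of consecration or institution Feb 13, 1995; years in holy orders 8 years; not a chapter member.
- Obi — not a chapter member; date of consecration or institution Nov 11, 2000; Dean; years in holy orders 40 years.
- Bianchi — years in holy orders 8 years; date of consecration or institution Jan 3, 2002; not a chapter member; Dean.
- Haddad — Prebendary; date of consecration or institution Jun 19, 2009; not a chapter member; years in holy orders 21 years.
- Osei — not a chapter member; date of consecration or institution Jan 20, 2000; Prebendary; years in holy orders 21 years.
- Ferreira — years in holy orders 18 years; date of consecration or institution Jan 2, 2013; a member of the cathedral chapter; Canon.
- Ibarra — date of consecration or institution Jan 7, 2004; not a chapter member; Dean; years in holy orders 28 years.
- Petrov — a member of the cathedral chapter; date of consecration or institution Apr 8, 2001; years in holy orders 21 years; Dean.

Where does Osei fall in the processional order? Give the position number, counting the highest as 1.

By dignity: Petrov, Bianchi, Vasquez, Ibarra and Obi (Dean); then Ferreira (Canon); then Haddad and Osei (Prebendary).
Among Petrov, Bianchi, Vasquez, Ibarra and Obi, a member of the cathedral chapter before not a chapter member: Petrov (a member of the cathedral chapter) before Bianchi, Vasquez, Ibarra and Obi (not a chapter member).
Among Bianchi, Vasquez, Ibarra and Obi, by years in holy orders (lower first): Bianchi and Vasquez (8 years) before Ibarra (28 years) before Obi (40 years).
Among Bianchi and Vasquez, alphabetically by surname: Bianchi before Vasquez.
Haddad and Osei are each not a chapter member, so the next rule applies.
Haddad and Osei both have years in holy orders 21 years, so the next rule applies.
Among Haddad and Osei, alphabetically by surname: Haddad before Osei.
Order: Petrov, Bianchi, Vasquez, Ibarra, Obi, Ferreira, Haddad, Osei. So position 8.

8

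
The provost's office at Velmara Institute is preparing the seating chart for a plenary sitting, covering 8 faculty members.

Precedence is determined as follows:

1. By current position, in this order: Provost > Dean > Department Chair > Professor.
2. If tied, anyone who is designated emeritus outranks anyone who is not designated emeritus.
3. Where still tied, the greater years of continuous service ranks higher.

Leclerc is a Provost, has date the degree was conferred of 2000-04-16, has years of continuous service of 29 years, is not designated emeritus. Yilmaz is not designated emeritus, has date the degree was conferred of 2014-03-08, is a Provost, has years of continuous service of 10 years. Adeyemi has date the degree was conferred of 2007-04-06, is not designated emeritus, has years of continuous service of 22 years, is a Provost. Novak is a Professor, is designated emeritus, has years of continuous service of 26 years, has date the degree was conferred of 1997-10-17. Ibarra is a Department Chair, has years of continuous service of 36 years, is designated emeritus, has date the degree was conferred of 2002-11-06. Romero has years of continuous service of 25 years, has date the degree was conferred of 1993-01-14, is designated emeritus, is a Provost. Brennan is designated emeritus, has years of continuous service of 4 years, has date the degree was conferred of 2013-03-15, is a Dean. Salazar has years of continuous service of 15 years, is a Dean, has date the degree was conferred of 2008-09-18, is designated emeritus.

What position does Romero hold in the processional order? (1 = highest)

1

By current position: Romero, Leclerc, Adeyemi and Yilmaz (Provost); then Salazar and Brennan (Dean); then Ibarra (Department Chair); then Novak (Professor).
Among Romero, Leclerc, Adeyemi and Yilmaz, designated emeritus before not designated emeritus: Romero (designated emeritus) before Leclerc, Adeyemi and Yilmaz (not designated emeritus).
Among Leclerc, Adeyemi and Yilmaz, by years of continuous service (higher first): Leclerc (29 years) before Adeyemi (22 years) before Yilmaz (10 years).
Salazar and Brennan are each designated emeritus, so the next rule applies.
Among Salazar and Brennan, by years of continuous service (higher first): Salazar (15 years) before Brennan (4 years).
Order: Romero, Leclerc, Adeyemi, Yilmaz, Salazar, Brennan, Ibarra, Novak. So position 1.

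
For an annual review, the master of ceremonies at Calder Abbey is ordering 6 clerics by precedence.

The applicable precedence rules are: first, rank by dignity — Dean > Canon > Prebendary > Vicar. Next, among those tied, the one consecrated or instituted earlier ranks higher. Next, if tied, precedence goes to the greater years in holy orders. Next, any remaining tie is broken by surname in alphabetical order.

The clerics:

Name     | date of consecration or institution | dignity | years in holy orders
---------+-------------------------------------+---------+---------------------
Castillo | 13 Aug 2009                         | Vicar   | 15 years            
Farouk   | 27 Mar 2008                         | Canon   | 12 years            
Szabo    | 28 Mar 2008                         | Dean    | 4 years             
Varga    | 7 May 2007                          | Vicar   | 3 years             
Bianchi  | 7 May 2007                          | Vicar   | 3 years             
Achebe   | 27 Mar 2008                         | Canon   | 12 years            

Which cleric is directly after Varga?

By dignity: Szabo (Dean); then Achebe and Farouk (Canon); then Bianchi, Varga and Castillo (Vicar).
Achebe and Farouk both have date of consecration or institution 27 Mar 2008, so the next rule applies.
Achebe and Farouk both have years in holy orders 12 years, so the next rule applies.
Among Achebe and Farouk, alphabetically by surname: Achebe before Farouk.
Among Bianchi, Varga and Castillo, by date of consecration or institution (earlier first): Bianchi and Varga (7 May 2007) before Castillo (13 Aug 2009).
Bianchi and Varga both have years in holy orders 3 years, so the next rule applies.
Among Bianchi and Varga, alphabetically by surname: Bianchi before Varga.
Order: Szabo, Achebe, Farouk, Bianchi, Varga, Castillo.

Castillo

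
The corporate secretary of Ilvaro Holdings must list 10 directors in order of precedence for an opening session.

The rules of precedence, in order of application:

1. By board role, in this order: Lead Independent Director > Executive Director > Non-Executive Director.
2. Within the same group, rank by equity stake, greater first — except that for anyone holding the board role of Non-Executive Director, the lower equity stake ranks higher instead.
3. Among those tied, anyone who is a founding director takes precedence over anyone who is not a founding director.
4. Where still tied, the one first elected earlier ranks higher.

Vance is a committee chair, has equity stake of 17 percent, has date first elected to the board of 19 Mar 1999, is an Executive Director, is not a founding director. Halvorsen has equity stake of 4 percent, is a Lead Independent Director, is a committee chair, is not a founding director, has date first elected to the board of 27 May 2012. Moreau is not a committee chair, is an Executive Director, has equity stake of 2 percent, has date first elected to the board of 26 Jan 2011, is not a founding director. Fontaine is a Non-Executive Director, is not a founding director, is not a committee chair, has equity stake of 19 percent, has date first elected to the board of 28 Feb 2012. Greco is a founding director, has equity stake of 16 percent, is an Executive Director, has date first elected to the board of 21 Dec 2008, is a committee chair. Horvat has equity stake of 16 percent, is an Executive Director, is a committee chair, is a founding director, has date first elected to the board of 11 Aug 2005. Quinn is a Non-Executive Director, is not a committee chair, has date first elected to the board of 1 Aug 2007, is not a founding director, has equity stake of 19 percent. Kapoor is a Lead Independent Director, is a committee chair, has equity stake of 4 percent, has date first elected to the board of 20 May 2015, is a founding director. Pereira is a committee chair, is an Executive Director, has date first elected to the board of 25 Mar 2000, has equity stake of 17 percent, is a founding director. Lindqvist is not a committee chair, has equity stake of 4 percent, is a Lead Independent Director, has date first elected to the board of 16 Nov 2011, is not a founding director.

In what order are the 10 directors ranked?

By board role: Kapoor, Lindqvist and Halvorsen (Lead Independent Director); then Pereira, Vance, Horvat, Greco and Moreau (Executive Director); then Quinn and Fontaine (Non-Executive Director).
Kapoor, Lindqvist and Halvorsen all have equity stake 4 percent, so the next rule applies.
Among Kapoor, Lindqvist and Halvorsen, a founding director before not a founding director: Kapoor (a founding director) before Lindqvist and Halvorsen (not a founding director).
Among Lindqvist and Halvorsen, by date first elected to the board (earlier first): Lindqvist (16 Nov 2011) before Halvorsen (27 May 2012).
Among Pereira, Vance, Horvat, Greco and Moreau, by equity stake (higher first): Pereira and Vance (17 percent) before Horvat and Greco (16 percent) before Moreau (2 percent).
Among Pereira and Vance, a founding director before not a founding director: Pereira (a founding director) before Vance (not a founding director).
Horvat and Greco are each a founding director, so the next rule applies.
Among Horvat and Greco, by date first elected to the board (earlier first): Horvat (11 Aug 2005) before Greco (21 Dec 2008).
Quinn and Fontaine both have equity stake 19 percent, so the next rule applies.
Quinn and Fontaine are each not a founding director, so the next rule applies.
Among Quinn and Fontaine, by date first elected to the board (earlier first): Quinn (1 Aug 2007) before Fontaine (28 Feb 2012).
Full order: Kapoor, Lindqvist, Halvorsen, Pereira, Vance, Horvat, Greco, Moreau, Quinn, Fontaine.

Kapoor, Lindqvist, Halvorsen, Pereira, Vance, Horvat, Greco, Moreau, Quinn, Fontaine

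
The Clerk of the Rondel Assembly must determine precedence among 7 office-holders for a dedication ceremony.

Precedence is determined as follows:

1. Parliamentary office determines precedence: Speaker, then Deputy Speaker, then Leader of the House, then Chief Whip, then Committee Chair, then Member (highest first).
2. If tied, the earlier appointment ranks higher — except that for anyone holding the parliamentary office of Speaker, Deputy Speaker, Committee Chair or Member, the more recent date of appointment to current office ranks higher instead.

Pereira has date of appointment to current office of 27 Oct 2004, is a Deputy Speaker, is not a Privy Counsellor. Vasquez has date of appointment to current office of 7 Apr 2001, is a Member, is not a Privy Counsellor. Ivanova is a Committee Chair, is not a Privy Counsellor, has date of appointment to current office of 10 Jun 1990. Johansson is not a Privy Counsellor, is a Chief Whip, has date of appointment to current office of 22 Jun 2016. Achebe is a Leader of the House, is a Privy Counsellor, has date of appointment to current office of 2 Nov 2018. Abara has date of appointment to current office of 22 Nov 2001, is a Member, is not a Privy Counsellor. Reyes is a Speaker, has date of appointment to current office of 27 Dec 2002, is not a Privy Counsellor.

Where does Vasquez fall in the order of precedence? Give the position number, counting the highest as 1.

7

By parliamentary office: Reyes (Speaker); then Pereira (Deputy Speaker); then Achebe (Leader of the House); then Johansson (Chief Whip); then Ivanova (Committee Chair); then Abara and Vasquez (Member).
Among Abara and Vasquez, by date of appointment to current office (later first) (reversed rule for this group): Abara (22 Nov 2001) before Vasquez (7 Apr 2001).
Order: Reyes, Pereira, Achebe, Johansson, Ivanova, Abara, Vasquez. So position 7.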